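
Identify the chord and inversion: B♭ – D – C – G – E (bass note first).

C dominant ninth, third inversion

The pitch classes Bb, D, C, G, E arrange in thirds as C–E–G–Bb–D: a C dominant ninth chord.
Bb is the seventh of C dominant ninth; seventh in the bass means third inversion.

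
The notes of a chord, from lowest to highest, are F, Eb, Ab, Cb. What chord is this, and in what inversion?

Reducing to letter names: F, Eb, Ab, Cb. These stack in thirds as F–Ab–Cb–Eb — an F half-diminished seventh chord.
The lowest note is F, the root of the chord, so this is root position (figured bass 7).

F half-diminished seventh, root position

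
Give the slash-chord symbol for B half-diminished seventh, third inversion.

Third inversion of B half-diminished seventh has the seventh (A) in the bass. As a slash chord: Bø7/A.

Bø7/A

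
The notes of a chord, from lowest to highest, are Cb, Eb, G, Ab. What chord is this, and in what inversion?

The distinct note names are Cb, Eb, G, Ab. Stacked in thirds they read Ab–Cb–Eb–G, which is a minor-major seventh chord on Ab.
With the third (Cb) in the bass, the chord is in first inversion (figured bass 6/5).

Ab minor-major seventh, first inversion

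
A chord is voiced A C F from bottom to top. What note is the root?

F

The distinct letter names are A, C, F. Arranged as a stack of thirds they read F–A–C, so F is the root (an F major triad).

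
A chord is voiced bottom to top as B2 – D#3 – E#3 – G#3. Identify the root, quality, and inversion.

Reducing to letter names: B, D#, E#, G#. These stack in thirds as E#–G#–B–D# — an E# half-diminished seventh chord.
With the fifth (B) in the bass, the chord is in second inversion (figured bass 4/3).

E# half-diminished seventh, second inversion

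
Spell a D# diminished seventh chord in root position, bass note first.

Spelling D# diminished seventh: D#–F#–A–C. In root position the root is bass, giving D#, F#, A, C from the bottom.

D#, F#, A, C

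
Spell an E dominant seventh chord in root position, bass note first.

The chord tones are E–G#–B–D. With the root (E) lowest for root position: E, G#, B, D.

E, G#, B, D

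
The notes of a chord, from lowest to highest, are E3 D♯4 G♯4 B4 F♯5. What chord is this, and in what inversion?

The distinct note names are E, D#, G#, B, F#. Stacked in thirds they read E–G#–B–D#–F#, which is a major ninth chord on E.
The lowest note is E, the root of the chord, so this is root position.

E major ninth, root position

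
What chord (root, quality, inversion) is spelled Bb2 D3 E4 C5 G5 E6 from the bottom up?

C dominant ninth, third inversion

Reducing to letter names: Bb, D, E, C, G. These stack in thirds as C–E–G–Bb–D — a C dominant ninth chord.
The lowest note is Bb, the seventh of the chord, so this is third inversion.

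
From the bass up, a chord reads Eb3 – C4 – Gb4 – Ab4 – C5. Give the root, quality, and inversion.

Ab dominant seventh, second inversion

The pitch classes Eb, C, Gb, Ab arrange in thirds as Ab–C–Eb–Gb: an Ab dominant seventh chord.
With the fifth (Eb) in the bass, the chord is in second inversion (figured bass 4/3).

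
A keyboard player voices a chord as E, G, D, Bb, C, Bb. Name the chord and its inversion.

The pitch classes E, G, D, Bb, C arrange in thirds as C–E–G–Bb–D: a C dominant ninth chord.
E is the third of C dominant ninth; third in the bass means first inversion.

C dominant ninth, first inversion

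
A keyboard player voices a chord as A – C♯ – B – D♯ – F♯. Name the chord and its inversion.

The pitch classes A, C#, B, D#, F# arrange in thirds as B–D#–F#–A–C#: a B dominant ninth chord.
The lowest note is A, the seventh of the chord, so this is third inversion.

B dominant ninth, third inversion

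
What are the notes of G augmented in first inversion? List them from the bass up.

B, D#, G

Spelling G augmented: G–B–D#. In first inversion the third is bass, giving B, D#, G from the bottom.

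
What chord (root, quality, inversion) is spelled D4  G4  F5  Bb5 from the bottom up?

Reducing to letter names: D, G, F, Bb. These stack in thirds as G–Bb–D–F — a G minor seventh chord.
D is the fifth of G minor seventh; fifth in the bass means second inversion (figured bass 4/3).

G minor seventh, second inversion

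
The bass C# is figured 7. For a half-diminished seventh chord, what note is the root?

The figures 7 mean the root of the chord is in the bass. If C# is the root of a half-diminished seventh chord, the root is C# (chord tones C#–E–G–B).

C#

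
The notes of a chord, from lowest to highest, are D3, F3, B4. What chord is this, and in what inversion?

Reducing to letter names: D, F, B. These stack in thirds as B–D–F — a B diminished triad.
The lowest note is D, the third of the chord, so this is first inversion (figured bass 6).

B diminished, first inversion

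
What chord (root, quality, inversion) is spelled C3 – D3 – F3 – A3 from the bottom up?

Reducing to letter names: C, D, F, A. These stack in thirds as D–F–A–C — a D minor seventh chord.
The lowest note is C, the seventh of the chord, so this is third inversion (figured bass 4/2).

D minor seventh, third inversion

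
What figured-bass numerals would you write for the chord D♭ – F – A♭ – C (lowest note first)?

The notes Db, F, Ab, C stack in thirds as Db–F–Ab–C — a Db major seventh chord. The bass Db is the root, so this is root position: figured 7.

7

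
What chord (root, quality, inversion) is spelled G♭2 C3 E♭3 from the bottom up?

C diminished, second inversion

The distinct note names are Gb, C, Eb. Stacked in thirds they read C–Eb–Gb, which is a diminished triad on C.
With the fifth (Gb) in the bass, the chord is in second inversion (figured bass 6/4).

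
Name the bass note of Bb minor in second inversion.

In second inversion the fifth is lowest. For Bb minor (Bb–Db–F) that is F.

F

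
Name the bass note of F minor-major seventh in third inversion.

In third inversion the seventh is lowest. For F minor-major seventh (F–Ab–C–E) that is E.

E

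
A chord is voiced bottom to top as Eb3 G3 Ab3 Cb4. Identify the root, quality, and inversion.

Ab minor-major seventh, second inversion

The distinct note names are Eb, G, Ab, Cb. Stacked in thirds they read Ab–Cb–Eb–G, which is a minor-major seventh chord on Ab.
With the fifth (Eb) in the bass, the chord is in second inversion (figured bass 4/3).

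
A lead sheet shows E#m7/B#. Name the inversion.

E#m7/B# means E# minor seventh with B# in the bass. B# is the fifth of E# minor seventh (E#–G#–B#–D#), so this is second inversion.

second inversion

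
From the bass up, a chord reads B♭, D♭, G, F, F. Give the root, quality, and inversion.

The distinct note names are Bb, Db, G, F. Stacked in thirds they read G–Bb–Db–F, which is a half-diminished seventh chord on G.
The lowest note is Bb, the third of the chord, so this is first inversion (figured bass 6/5).

G half-diminished seventh, first inversion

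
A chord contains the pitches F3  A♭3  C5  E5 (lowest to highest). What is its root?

The distinct letter names are F, Ab, C, E. Arranged as a stack of thirds they read F–Ab–C–E, so F is the root (an F minor-major seventh chord).

F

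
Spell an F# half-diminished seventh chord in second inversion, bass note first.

F# half-diminished seventh is F#–A–C–E. Second inversion puts the fifth (C) in the bass, with the remaining tones above: C, E, F#, A.

C, E, F#, A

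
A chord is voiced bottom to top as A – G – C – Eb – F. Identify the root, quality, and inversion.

The pitch classes A, G, C, Eb, F arrange in thirds as F–A–C–Eb–G: an F dominant ninth chord.
A is the third of F dominant ninth; third in the bass means first inversion.

F dominant ninth, first inversion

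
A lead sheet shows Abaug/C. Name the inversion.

Abaug/C means Ab augmented with C in the bass. C is the third of Ab augmented (Ab–C–E), so this is first inversion.

first inversion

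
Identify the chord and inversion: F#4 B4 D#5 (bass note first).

B major, second inversion

The pitch classes F#, B, D# arrange in thirds as B–D#–F#: a B major triad.
The lowest note is F#, the fifth of the chord, so this is second inversion (figured bass 6/4).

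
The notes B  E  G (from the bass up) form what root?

B, E, G are the tones of an E minor triad (E–G–B), making E the root.

E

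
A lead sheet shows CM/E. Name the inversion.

CM/E means C major with E in the bass. E is the third of C major (C–E–G), so this is first inversion.

first inversion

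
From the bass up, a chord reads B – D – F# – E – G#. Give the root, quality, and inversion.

Reducing to letter names: B, D, F#, E, G#. These stack in thirds as E–G#–B–D–F# — an E dominant ninth chord.
The lowest note is B, the fifth of the chord, so this is second inversion.

E dominant ninth, second inversion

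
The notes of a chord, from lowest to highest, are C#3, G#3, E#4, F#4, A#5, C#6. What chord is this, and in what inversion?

F# major ninth, second inversion

Reducing to letter names: C#, G#, E#, F#, A#. These stack in thirds as F#–A#–C#–E#–G# — an F# major ninth chord.
The lowest note is C#, the fifth of the chord, so this is second inversion.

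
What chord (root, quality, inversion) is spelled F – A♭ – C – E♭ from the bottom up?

Reducing to letter names: F, Ab, C, Eb. These stack in thirds as F–Ab–C–Eb — an F minor seventh chord.
With the root (F) in the bass, the chord is in root position (figured bass 7).

F minor seventh, root position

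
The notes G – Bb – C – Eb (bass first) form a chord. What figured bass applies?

The notes G, Bb, C, Eb stack in thirds as C–Eb–G–Bb — a C minor seventh chord. The bass G is the fifth, so this is second inversion: figured 4/3.

4/3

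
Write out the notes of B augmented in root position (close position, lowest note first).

The chord tones are B–D#–F##. With the root (B) lowest for root position: B, D#, F##.

B, D#, F##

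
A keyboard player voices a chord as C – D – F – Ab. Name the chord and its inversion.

The distinct note names are C, D, F, Ab. Stacked in thirds they read D–F–Ab–C, which is a half-diminished seventh chord on D.
With the seventh (C) in the bass, the chord is in third inversion (figured bass 4/2).

D half-diminished seventh, third inversion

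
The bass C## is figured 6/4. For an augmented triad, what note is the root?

F#

The figures 6/4 mean the fifth of the chord is in the bass. If C## is the fifth of an augmented triad, the root is F# (chord tones F#–A#–C##).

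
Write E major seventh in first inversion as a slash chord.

First inversion of E major seventh has the third (G#) in the bass. As a slash chord: Emaj7/G#.

Emaj7/G#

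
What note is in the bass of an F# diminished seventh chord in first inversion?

A

The third of F# diminished seventh (F#–A–C–Eb) is A; that is the bass in first inversion.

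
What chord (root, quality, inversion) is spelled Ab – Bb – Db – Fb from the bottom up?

Bb half-diminished seventh, third inversion

The pitch classes Ab, Bb, Db, Fb arrange in thirds as Bb–Db–Fb–Ab: a Bb half-diminished seventh chord.
The lowest note is Ab, the seventh of the chord, so this is third inversion (figured bass 4/2).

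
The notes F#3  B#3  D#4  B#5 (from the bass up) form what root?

B#

Reordering F#, B#, D# into stacked thirds gives B#–D#–F#; the bottom of that stack, B#, is the root.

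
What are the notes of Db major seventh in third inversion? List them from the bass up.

C, Db, F, Ab

The chord tones are Db–F–Ab–C. With the seventh (C) lowest for third inversion: C, Db, F, Ab.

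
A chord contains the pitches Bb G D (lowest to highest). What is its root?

G

Bb, G, D are the tones of a G minor triad (G–Bb–D), making G the root.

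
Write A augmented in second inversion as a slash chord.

Second inversion of A augmented has the fifth (E#) in the bass. As a slash chord: Aaug/E#.

Aaug/E#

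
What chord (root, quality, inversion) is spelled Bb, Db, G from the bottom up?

G diminished, first inversion

Reducing to letter names: Bb, Db, G. These stack in thirds as G–Bb–Db — a G diminished triad.
The lowest note is Bb, the third of the chord, so this is first inversion (figured bass 6).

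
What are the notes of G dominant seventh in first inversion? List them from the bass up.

Spelling G dominant seventh: G–B–D–F. In first inversion the third is bass, giving B, D, F, G from the bottom.

B, D, F, G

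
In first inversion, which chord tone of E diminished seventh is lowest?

G

The third of E diminished seventh (E–G–Bb–Db) is G; that is the bass in first inversion.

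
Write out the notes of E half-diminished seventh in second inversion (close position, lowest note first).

Bb, D, E, G

The chord tones are E–G–Bb–D. With the fifth (Bb) lowest for second inversion: Bb, D, E, G.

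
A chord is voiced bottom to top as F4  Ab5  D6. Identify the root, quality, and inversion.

D diminished, first inversion

Reducing to letter names: F, Ab, D. These stack in thirds as D–F–Ab — a D diminished triad.
The lowest note is F, the third of the chord, so this is first inversion (figured bass 6).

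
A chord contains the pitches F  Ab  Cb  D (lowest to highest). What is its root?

Reordering F, Ab, Cb, D into stacked thirds gives D–F–Ab–Cb; the bottom of that stack, D, is the root.

D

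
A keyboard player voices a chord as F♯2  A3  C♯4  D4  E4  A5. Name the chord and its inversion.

D major ninth, first inversion

The pitch classes F#, A, C#, D, E arrange in thirds as D–F#–A–C#–E: a D major ninth chord.
With the third (F#) in the bass, the chord is in first inversion.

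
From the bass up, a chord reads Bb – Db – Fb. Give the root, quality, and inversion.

Reducing to letter names: Bb, Db, Fb. These stack in thirds as Bb–Db–Fb — a Bb diminished triad.
The lowest note is Bb, the root of the chord, so this is root position (figured bass 5/3).

Bb diminished, root position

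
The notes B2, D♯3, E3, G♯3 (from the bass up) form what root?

E

B, D#, E, G# are the tones of an E major seventh chord (E–G#–B–D#), making E the root.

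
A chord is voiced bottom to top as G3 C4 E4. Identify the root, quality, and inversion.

C major, second inversion

The pitch classes G, C, E arrange in thirds as C–E–G: a C major triad.
G is the fifth of C major; fifth in the bass means second inversion (figured bass 6/4).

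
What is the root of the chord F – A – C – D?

D

Reordering F, A, C, D into stacked thirds gives D–F–A–C; the bottom of that stack, D, is the root.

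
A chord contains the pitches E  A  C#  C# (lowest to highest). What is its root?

The distinct letter names are E, A, C#. Arranged as a stack of thirds they read A–C#–E, so A is the root (an A major triad).

A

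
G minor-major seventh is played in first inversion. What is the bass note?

Bb

The third of G minor-major seventh (G–Bb–D–F#) is Bb; that is the bass in first inversion.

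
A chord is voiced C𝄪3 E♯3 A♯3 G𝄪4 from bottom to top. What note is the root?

The distinct letter names are C##, E#, A#, G##. Arranged as a stack of thirds they read A#–C##–E#–G##, so A# is the root (an A# major seventh chord).

A#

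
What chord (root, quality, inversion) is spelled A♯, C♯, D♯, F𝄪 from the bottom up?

Reducing to letter names: A#, C#, D#, F##. These stack in thirds as D#–F##–A#–C# — a D# dominant seventh chord.
With the fifth (A#) in the bass, the chord is in second inversion (figured bass 4/3).

D# dominant seventh, second inversion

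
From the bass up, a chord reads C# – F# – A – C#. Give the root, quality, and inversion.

The pitch classes C#, F#, A arrange in thirds as F#–A–C#: an F# minor triad.
C# is the fifth of F# minor; fifth in the bass means second inversion (figured bass 6/4).

F# minor, second inversion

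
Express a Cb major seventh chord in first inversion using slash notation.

First inversion of Cb major seventh has the third (Eb) in the bass. As a slash chord: Cbmaj7/Eb.

Cbmaj7/Eb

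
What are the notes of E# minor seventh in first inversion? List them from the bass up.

G#, B#, D#, E#

The chord tones are E#–G#–B#–D#. With the third (G#) lowest for first inversion: G#, B#, D#, E#.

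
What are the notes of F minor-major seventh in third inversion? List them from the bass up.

F minor-major seventh is F–Ab–C–E. Third inversion puts the seventh (E) in the bass, with the remaining tones above: E, F, Ab, C.

E, F, Ab, C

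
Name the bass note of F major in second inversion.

In second inversion the fifth is lowest. For F major (F–A–C) that is C.

C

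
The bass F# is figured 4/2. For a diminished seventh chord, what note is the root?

The figures 4/2 mean the seventh of the chord is in the bass. If F# is the seventh of a diminished seventh chord, the root is G## (chord tones G##–B#–D#–F#).

G##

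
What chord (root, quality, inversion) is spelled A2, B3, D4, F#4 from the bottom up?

B minor seventh, third inversion

Reducing to letter names: A, B, D, F#. These stack in thirds as B–D–F#–A — a B minor seventh chord.
With the seventh (A) in the bass, the chord is in third inversion (figured bass 4/2).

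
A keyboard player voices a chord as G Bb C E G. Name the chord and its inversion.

C dominant seventh, second inversion

Reducing to letter names: G, Bb, C, E. These stack in thirds as C–E–G–Bb — a C dominant seventh chord.
G is the fifth of C dominant seventh; fifth in the bass means second inversion (figured bass 4/3).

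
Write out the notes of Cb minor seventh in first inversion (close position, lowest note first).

The chord tones are Cb–Ebb–Gb–Bbb. With the third (Ebb) lowest for first inversion: Ebb, Gb, Bbb, Cb.

Ebb, Gb, Bbb, Cb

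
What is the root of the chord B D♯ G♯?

The distinct letter names are B, D#, G#. Arranged as a stack of thirds they read G#–B–D#, so G# is the root (a G# minor triad).

G#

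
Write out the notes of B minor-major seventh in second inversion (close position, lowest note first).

The chord tones are B–D–F#–A#. With the fifth (F#) lowest for second inversion: F#, A#, B, D.

F#, A#, B, D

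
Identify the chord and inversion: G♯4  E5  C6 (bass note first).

The pitch classes G#, E, C arrange in thirds as C–E–G#: a C augmented triad.
G# is the fifth of C augmented; fifth in the bass means second inversion (figured bass 6/4).

C augmented, second inversion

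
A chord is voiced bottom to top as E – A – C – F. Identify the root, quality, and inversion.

F major seventh, third inversion

The pitch classes E, A, C, F arrange in thirds as F–A–C–E: an F major seventh chord.
The lowest note is E, the seventh of the chord, so this is third inversion (figured bass 4/2).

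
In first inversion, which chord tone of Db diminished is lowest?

Fb

Db diminished is Db–Fb–Abb. First inversion places the third in the bass: Fb.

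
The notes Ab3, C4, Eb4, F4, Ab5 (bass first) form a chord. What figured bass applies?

The notes Ab, C, Eb, F stack in thirds as F–Ab–C–Eb — an F minor seventh chord. The bass Ab is the third, so this is first inversion: figured 6/5.

6/5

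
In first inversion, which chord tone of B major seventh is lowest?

The third of B major seventh (B–D#–F#–A#) is D#; that is the bass in first inversion.

D#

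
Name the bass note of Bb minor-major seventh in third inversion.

In third inversion the seventh is lowest. For Bb minor-major seventh (Bb–Db–F–A) that is A.

A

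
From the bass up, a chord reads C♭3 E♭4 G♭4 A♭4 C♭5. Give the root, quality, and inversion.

Reducing to letter names: Cb, Eb, Gb, Ab. These stack in thirds as Ab–Cb–Eb–Gb — an Ab minor seventh chord.
With the third (Cb) in the bass, the chord is in first inversion (figured bass 6/5).

Ab minor seventh, first inversion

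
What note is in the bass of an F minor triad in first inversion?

Ab

The third of F minor (F–Ab–C) is Ab; that is the bass in first inversion.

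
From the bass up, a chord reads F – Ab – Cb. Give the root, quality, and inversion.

The pitch classes F, Ab, Cb arrange in thirds as F–Ab–Cb: an F diminished triad.
F is the root of F diminished; root in the bass means root position (figured bass 5/3).

F diminished, root position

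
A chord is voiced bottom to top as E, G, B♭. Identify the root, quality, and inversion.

Reducing to letter names: E, G, Bb. These stack in thirds as E–G–Bb — an E diminished triad.
With the root (E) in the bass, the chord is in root position (figured bass 5/3).

E diminished, root position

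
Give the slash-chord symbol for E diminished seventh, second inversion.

Second inversion of E diminished seventh has the fifth (Bb) in the bass. As a slash chord: Edim7/Bb.

Edim7/Bb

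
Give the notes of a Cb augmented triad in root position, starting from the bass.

Cb, Eb, G

The chord tones are Cb–Eb–G. With the root (Cb) lowest for root position: Cb, Eb, G.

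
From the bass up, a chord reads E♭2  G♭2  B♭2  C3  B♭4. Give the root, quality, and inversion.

C half-diminished seventh, first inversion

The pitch classes Eb, Gb, Bb, C arrange in thirds as C–Eb–Gb–Bb: a C half-diminished seventh chord.
Eb is the third of C half-diminished seventh; third in the bass means first inversion (figured bass 6/5).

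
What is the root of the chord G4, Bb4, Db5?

G, Bb, Db are the tones of a G diminished triad (G–Bb–Db), making G the root.

G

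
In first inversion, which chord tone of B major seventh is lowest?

D#

The third of B major seventh (B–D#–F#–A#) is D#; that is the bass in first inversion.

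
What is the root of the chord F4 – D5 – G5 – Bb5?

G

Reordering F, D, G, Bb into stacked thirds gives G–Bb–D–F; the bottom of that stack, G, is the root.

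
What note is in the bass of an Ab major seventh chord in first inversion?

C

Ab major seventh is Ab–C–Eb–G. First inversion places the third in the bass: C.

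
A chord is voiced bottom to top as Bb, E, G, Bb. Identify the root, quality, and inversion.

The distinct note names are Bb, E, G. Stacked in thirds they read E–G–Bb, which is a diminished triad on E.
With the fifth (Bb) in the bass, the chord is in second inversion (figured bass 6/4).

E diminished, second inversion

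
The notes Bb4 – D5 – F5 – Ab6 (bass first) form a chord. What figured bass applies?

The notes Bb, D, F, Ab stack in thirds as Bb–D–F–Ab — a Bb dominant seventh chord. The bass Bb is the root, so this is root position: figured 7.

7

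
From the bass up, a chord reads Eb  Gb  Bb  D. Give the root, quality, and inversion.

Eb minor-major seventh, root position

The pitch classes Eb, Gb, Bb, D arrange in thirds as Eb–Gb–Bb–D: an Eb minor-major seventh chord.
Eb is the root of Eb minor-major seventh; root in the bass means root position (figured bass 7).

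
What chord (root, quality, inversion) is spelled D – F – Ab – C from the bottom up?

The pitch classes D, F, Ab, C arrange in thirds as D–F–Ab–C: a D half-diminished seventh chord.
D is the root of D half-diminished seventh; root in the bass means root position (figured bass 7).

D half-diminished seventh, root position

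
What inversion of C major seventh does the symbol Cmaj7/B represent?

third inversion

Cmaj7/B means C major seventh with B in the bass. B is the seventh of C major seventh (C–E–G–B), so this is third inversion.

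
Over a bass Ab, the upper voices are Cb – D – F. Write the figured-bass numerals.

The notes Ab, Cb, D, F stack in thirds as D–F–Ab–Cb — a D diminished seventh chord. The bass Ab is the fifth, so this is second inversion: figured 4/3.

4/3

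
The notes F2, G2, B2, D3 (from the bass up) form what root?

The distinct letter names are F, G, B, D. Arranged as a stack of thirds they read G–B–D–F, so G is the root (a G dominant seventh chord).

G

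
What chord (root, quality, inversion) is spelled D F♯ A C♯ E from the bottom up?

D major ninth, root position

Reducing to letter names: D, F#, A, C#, E. These stack in thirds as D–F#–A–C#–E — a D major ninth chord.
D is the root of D major ninth; root in the bass means root position.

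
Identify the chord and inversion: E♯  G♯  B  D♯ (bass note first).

E# half-diminished seventh, root position

The pitch classes E#, G#, B, D# arrange in thirds as E#–G#–B–D#: an E# half-diminished seventh chord.
E# is the root of E# half-diminished seventh; root in the bass means root position (figured bass 7).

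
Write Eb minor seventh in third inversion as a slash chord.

Third inversion of Eb minor seventh has the seventh (Db) in the bass. As a slash chord: Ebm7/Db.

Ebm7/Db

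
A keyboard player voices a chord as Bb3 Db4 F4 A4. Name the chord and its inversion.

Bb minor-major seventh, root position

The distinct note names are Bb, Db, F, A. Stacked in thirds they read Bb–Db–F–A, which is a minor-major seventh chord on Bb.
With the root (Bb) in the bass, the chord is in root position (figured bass 7).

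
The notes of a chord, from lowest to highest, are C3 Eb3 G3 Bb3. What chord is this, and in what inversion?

The distinct note names are C, Eb, G, Bb. Stacked in thirds they read C–Eb–G–Bb, which is a minor seventh chord on C.
With the root (C) in the bass, the chord is in root position (figured bass 7).

C minor seventh, root position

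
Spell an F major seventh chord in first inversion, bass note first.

A, C, E, F

Spelling F major seventh: F–A–C–E. In first inversion the third is bass, giving A, C, E, F from the bottom.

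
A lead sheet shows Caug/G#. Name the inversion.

Caug/G# means C augmented with G# in the bass. G# is the fifth of C augmented (C–E–G#), so this is second inversion.

second inversion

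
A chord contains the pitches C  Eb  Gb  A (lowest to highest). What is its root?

C, Eb, Gb, A are the tones of an A diminished seventh chord (A–C–Eb–Gb), making A the root.

A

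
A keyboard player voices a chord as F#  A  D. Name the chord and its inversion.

D major, first inversion

Reducing to letter names: F#, A, D. These stack in thirds as D–F#–A — a D major triad.
F# is the third of D major; third in the bass means first inversion (figured bass 6).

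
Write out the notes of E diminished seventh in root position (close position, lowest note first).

E diminished seventh is E–G–Bb–Db. Root position puts the root (E) in the bass, with the remaining tones above: E, G, Bb, Db.

E, G, Bb, Db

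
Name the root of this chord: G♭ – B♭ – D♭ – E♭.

Eb

Gb, Bb, Db, Eb are the tones of an Eb minor seventh chord (Eb–Gb–Bb–Db), making Eb the root.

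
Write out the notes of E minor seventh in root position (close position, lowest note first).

E, G, B, D

E minor seventh is E–G–B–D. Root position puts the root (E) in the bass, with the remaining tones above: E, G, B, D.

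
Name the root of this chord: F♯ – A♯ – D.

D

Reordering F#, A#, D into stacked thirds gives D–F#–A#; the bottom of that stack, D, is the root.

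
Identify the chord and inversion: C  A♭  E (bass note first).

Ab augmented, first inversion

The distinct note names are C, Ab, E. Stacked in thirds they read Ab–C–E, which is an augmented triad on Ab.
C is the third of Ab augmented; third in the bass means first inversion (figured bass 6).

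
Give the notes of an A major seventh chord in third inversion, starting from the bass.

G#, A, C#, E

A major seventh is A–C#–E–G#. Third inversion puts the seventh (G#) in the bass, with the remaining tones above: G#, A, C#, E.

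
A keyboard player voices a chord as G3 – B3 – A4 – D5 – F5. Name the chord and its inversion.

G dominant ninth, root position

The pitch classes G, B, A, D, F arrange in thirds as G–B–D–F–A: a G dominant ninth chord.
With the root (G) in the bass, the chord is in root position.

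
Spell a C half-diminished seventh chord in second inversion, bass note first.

Gb, Bb, C, Eb

Spelling C half-diminished seventh: C–Eb–Gb–Bb. In second inversion the fifth is bass, giving Gb, Bb, C, Eb from the bottom.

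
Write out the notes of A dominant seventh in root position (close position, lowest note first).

A, C#, E, G

A dominant seventh is A–C#–E–G. Root position puts the root (A) in the bass, with the remaining tones above: A, C#, E, G.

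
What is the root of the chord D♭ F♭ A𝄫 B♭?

The distinct letter names are Db, Fb, Abb, Bb. Arranged as a stack of thirds they read Bb–Db–Fb–Abb, so Bb is the root (a Bb diminished seventh chord).

Bb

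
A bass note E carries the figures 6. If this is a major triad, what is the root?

C

The figures 6 mean the third of the chord is in the bass. If E is the third of a major triad, the root is C (chord tones C–E–G).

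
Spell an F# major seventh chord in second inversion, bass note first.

C#, E#, F#, A#

Spelling F# major seventh: F#–A#–C#–E#. In second inversion the fifth is bass, giving C#, E#, F#, A# from the bottom.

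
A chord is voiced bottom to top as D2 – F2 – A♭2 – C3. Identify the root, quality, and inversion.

The distinct note names are D, F, Ab, C. Stacked in thirds they read D–F–Ab–C, which is a half-diminished seventh chord on D.
D is the root of D half-diminished seventh; root in the bass means root position (figured bass 7).

D half-diminished seventh, root position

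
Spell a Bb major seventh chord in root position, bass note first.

The chord tones are Bb–D–F–A. With the root (Bb) lowest for root position: Bb, D, F, A.

Bb, D, F, A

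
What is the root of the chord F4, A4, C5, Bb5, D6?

Reordering F, A, C, Bb, D into stacked thirds gives Bb–D–F–A–C; the bottom of that stack, Bb, is the root.

Bb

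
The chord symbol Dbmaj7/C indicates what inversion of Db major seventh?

third inversion

Dbmaj7/C means Db major seventh with C in the bass. C is the seventh of Db major seventh (Db–F–Ab–C), so this is third inversion.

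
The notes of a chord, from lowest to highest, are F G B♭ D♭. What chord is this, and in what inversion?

Reducing to letter names: F, G, Bb, Db. These stack in thirds as G–Bb–Db–F — a G half-diminished seventh chord.
F is the seventh of G half-diminished seventh; seventh in the bass means third inversion (figured bass 4/2).

G half-diminished seventh, third inversion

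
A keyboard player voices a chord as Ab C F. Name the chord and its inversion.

Reducing to letter names: Ab, C, F. These stack in thirds as F–Ab–C — an F minor triad.
Ab is the third of F minor; third in the bass means first inversion (figured bass 6).

F minor, first inversion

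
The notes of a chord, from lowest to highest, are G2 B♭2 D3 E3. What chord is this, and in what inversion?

E half-diminished seventh, first inversion

The pitch classes G, Bb, D, E arrange in thirds as E–G–Bb–D: an E half-diminished seventh chord.
G is the third of E half-diminished seventh; third in the bass means first inversion (figured bass 6/5).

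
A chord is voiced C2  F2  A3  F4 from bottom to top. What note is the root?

C, F, A are the tones of an F major triad (F–A–C), making F the root.

F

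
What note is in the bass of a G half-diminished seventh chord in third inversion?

F

G half-diminished seventh is G–Bb–Db–F. Third inversion places the seventh in the bass: F.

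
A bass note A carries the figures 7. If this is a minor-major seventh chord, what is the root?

A

The figures 7 mean the root of the chord is in the bass. If A is the root of a minor-major seventh chord, the root is A (chord tones A–C–E–G#).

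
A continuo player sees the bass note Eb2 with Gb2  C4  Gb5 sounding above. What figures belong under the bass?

The notes Eb, Gb, C stack in thirds as C–Eb–Gb — a C diminished triad. The bass Eb is the third, so this is first inversion: figured 6.

6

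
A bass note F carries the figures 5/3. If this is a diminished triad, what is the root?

F

The figures 5/3 mean the root of the chord is in the bass. If F is the root of a diminished triad, the root is F (chord tones F–Ab–Cb).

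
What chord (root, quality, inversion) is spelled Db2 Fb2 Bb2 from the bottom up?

Bb diminished, first inversion

The pitch classes Db, Fb, Bb arrange in thirds as Bb–Db–Fb: a Bb diminished triad.
With the third (Db) in the bass, the chord is in first inversion (figured bass 6).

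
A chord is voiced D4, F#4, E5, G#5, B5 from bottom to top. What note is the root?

E

D, F#, E, G#, B are the tones of an E dominant ninth chord (E–G#–B–D–F#), making E the root.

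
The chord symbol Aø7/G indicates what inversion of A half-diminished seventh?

third inversion

Aø7/G means A half-diminished seventh with G in the bass. G is the seventh of A half-diminished seventh (A–C–Eb–G), so this is third inversion.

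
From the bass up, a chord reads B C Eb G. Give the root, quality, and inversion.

The distinct note names are B, C, Eb, G. Stacked in thirds they read C–Eb–G–B, which is a minor-major seventh chord on C.
B is the seventh of C minor-major seventh; seventh in the bass means third inversion (figured bass 4/2).

C minor-major seventh, third inversion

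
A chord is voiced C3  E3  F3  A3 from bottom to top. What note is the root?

C, E, F, A are the tones of an F major seventh chord (F–A–C–E), making F the root.

F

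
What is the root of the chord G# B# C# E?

G#, B#, C#, E are the tones of a C# minor-major seventh chord (C#–E–G#–B#), making C# the root.

C#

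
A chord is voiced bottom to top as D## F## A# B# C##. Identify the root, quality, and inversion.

Reducing to letter names: D##, F##, A#, B#, C##. These stack in thirds as B#–D##–F##–A#–C## — a B# dominant ninth chord.
D## is the third of B# dominant ninth; third in the bass means first inversion.

B# dominant ninth, first inversion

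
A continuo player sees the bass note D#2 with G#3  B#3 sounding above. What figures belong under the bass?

6/4

The notes D#, G#, B# stack in thirds as G#–B#–D# — a G# major triad. The bass D# is the fifth, so this is second inversion: figured 6/4.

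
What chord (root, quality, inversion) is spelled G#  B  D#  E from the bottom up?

The distinct note names are G#, B, D#, E. Stacked in thirds they read E–G#–B–D#, which is a major seventh chord on E.
G# is the third of E major seventh; third in the bass means first inversion (figured bass 6/5).

E major seventh, first inversion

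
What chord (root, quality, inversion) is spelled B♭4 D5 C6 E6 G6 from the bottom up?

C dominant ninth, third inversion

The pitch classes Bb, D, C, E, G arrange in thirds as C–E–G–Bb–D: a C dominant ninth chord.
The lowest note is Bb, the seventh of the chord, so this is third inversion.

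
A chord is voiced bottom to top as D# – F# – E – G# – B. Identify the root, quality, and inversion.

Reducing to letter names: D#, F#, E, G#, B. These stack in thirds as E–G#–B–D#–F# — an E major ninth chord.
The lowest note is D#, the seventh of the chord, so this is third inversion.

E major ninth, third inversion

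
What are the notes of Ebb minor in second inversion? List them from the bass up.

Spelling Ebb minor: Ebb–Gbb–Bbb. In second inversion the fifth is bass, giving Bbb, Ebb, Gbb from the bottom.

Bbb, Ebb, Gbb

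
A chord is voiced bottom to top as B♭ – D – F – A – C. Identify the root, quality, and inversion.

Bb major ninth, root position

The pitch classes Bb, D, F, A, C arrange in thirds as Bb–D–F–A–C: a Bb major ninth chord.
With the root (Bb) in the bass, the chord is in root position.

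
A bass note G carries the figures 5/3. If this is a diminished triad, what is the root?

G

The figures 5/3 mean the root of the chord is in the bass. If G is the root of a diminished triad, the root is G (chord tones G–Bb–Db).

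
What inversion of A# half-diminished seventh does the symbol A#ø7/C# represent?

first inversion

A#ø7/C# means A# half-diminished seventh with C# in the bass. C# is the third of A# half-diminished seventh (A#–C#–E–G#), so this is first inversion.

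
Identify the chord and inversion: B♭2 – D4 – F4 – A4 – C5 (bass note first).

The distinct note names are Bb, D, F, A, C. Stacked in thirds they read Bb–D–F–A–C, which is a major ninth chord on Bb.
The lowest note is Bb, the root of the chord, so this is root position.

Bb major ninth, root position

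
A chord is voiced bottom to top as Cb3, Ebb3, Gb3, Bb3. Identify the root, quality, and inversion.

The distinct note names are Cb, Ebb, Gb, Bb. Stacked in thirds they read Cb–Ebb–Gb–Bb, which is a minor-major seventh chord on Cb.
With the root (Cb) in the bass, the chord is in root position (figured bass 7).

Cb minor-major seventh, root position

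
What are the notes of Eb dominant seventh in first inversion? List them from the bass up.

The chord tones are Eb–G–Bb–Db. With the third (G) lowest for first inversion: G, Bb, Db, Eb.

G, Bb, Db, Eb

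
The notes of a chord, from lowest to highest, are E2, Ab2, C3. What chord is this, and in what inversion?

Ab augmented, second inversion

Reducing to letter names: E, Ab, C. These stack in thirds as Ab–C–E — an Ab augmented triad.
The lowest note is E, the fifth of the chord, so this is second inversion (figured bass 6/4).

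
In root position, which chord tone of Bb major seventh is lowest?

In root position the root is lowest. For Bb major seventh (Bb–D–F–A) that is Bb.

Bb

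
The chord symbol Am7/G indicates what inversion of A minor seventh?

Am7/G means A minor seventh with G in the bass. G is the seventh of A minor seventh (A–C–E–G), so this is third inversion.

third inversion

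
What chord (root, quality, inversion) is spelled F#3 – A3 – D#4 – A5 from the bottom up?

D# diminished, first inversion

The pitch classes F#, A, D# arrange in thirds as D#–F#–A: a D# diminished triad.
The lowest note is F#, the third of the chord, so this is first inversion (figured bass 6).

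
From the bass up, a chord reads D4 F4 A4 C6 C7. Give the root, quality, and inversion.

D minor seventh, root position

Reducing to letter names: D, F, A, C. These stack in thirds as D–F–A–C — a D minor seventh chord.
The lowest note is D, the root of the chord, so this is root position (figured bass 7).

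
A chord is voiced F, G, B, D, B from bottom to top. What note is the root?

Reordering F, G, B, D into stacked thirds gives G–B–D–F; the bottom of that stack, G, is the root.

G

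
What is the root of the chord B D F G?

The distinct letter names are B, D, F, G. Arranged as a stack of thirds they read G–B–D–F, so G is the root (a G dominant seventh chord).

G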